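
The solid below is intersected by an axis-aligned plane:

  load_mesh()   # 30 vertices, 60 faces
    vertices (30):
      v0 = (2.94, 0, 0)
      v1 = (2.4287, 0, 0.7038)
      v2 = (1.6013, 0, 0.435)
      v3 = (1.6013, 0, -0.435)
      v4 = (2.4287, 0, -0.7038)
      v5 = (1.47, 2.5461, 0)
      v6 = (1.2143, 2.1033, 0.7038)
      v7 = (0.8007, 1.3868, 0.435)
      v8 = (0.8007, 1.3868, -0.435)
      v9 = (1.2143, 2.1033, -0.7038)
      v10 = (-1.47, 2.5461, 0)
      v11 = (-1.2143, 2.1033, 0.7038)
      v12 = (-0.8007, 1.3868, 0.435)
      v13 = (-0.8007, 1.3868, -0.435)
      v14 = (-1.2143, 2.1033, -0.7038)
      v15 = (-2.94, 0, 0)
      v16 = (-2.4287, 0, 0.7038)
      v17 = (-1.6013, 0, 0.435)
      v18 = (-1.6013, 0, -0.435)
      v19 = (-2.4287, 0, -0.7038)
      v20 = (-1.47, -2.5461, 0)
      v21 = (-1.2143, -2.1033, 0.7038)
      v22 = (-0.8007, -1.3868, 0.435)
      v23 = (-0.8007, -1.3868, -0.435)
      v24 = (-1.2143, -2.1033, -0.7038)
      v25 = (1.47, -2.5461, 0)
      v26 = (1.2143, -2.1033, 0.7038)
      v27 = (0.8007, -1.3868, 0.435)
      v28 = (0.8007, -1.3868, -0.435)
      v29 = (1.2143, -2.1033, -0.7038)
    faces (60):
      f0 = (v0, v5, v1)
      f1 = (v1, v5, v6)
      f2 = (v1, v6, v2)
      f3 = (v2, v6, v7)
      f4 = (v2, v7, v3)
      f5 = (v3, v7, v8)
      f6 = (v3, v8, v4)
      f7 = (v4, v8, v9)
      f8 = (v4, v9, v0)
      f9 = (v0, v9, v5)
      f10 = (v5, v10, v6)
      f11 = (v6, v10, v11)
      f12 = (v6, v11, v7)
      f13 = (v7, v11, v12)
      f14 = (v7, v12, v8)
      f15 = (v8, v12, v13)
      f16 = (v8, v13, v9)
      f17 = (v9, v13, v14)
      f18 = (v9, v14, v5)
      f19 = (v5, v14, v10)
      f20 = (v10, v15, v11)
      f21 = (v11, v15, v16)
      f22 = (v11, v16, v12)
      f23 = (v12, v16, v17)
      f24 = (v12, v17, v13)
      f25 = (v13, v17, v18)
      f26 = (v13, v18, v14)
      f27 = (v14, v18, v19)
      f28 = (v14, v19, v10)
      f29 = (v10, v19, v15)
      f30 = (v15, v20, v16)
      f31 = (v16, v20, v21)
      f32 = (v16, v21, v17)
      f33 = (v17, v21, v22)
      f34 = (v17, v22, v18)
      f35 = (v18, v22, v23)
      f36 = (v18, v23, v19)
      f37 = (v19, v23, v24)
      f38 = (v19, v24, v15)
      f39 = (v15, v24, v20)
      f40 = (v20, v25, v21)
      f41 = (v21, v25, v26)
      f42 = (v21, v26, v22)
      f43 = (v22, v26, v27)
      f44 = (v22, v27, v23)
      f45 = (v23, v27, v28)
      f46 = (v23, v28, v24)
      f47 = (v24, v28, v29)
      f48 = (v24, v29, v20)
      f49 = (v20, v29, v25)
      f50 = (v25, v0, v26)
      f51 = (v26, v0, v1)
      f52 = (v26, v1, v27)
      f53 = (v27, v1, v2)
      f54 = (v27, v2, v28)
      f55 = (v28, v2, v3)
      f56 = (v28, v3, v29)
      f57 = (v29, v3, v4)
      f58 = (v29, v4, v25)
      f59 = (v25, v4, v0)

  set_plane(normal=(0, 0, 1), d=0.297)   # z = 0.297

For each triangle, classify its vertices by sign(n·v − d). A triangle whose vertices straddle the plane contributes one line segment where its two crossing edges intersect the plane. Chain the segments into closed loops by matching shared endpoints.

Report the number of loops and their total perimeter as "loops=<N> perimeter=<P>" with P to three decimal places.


Straddling triangles (24 of 60):
  (v0,v5,v1) [--+] → (1.87457, 1.47166, 0.297)–(2.72423, 0, 0.297)  len=1.6993
  (v1,v5,v6) [+-+] → (1.87457, 1.47166, 0.297)–(1.3621, 2.35924, 0.297)  len=1.0249
  (v2,v7,v3) [++-] → (0.927692, 1.16682, 0.297)–(1.6013, 0, 0.297)  len=1.3473
  (v3,v7,v8) [-+-] → (0.927692, 1.16682, 0.297)–(0.8007, 1.3868, 0.297)  len=0.2540
  (v5,v10,v6) [--+] → (-0.337239, 2.35924, 0.297)–(1.3621, 2.35924, 0.297)  len=1.6993
  (v6,v10,v11) [+-+] → (-0.337239, 2.35924, 0.297)–(-1.3621, 2.35924, 0.297)  len=1.0249
  (v7,v12,v8) [++-] → (-0.546685, 1.3868, 0.297)–(0.8007, 1.3868, 0.297)  len=1.3474
  (v8,v12,v13) [-+-] → (-0.546685, 1.3868, 0.297)–(-0.8007, 1.3868, 0.297)  len=0.2540
  (v10,v15,v11) [--+] → (-2.21176, 0.887582, 0.297)–(-1.3621, 2.35924, 0.297)  len=1.6993
  (v11,v15,v16) [+-+] → (-2.21176, 0.887582, 0.297)–(-2.72423, 0, 0.297)  len=1.0249
  (v12,v17,v13) [++-] → (-1.47431, 0.219975, 0.297)–(-0.8007, 1.3868, 0.297)  len=1.3473
  (v13,v17,v18) [-+-] → (-1.47431, 0.219975, 0.297)–(-1.6013, 0, 0.297)  len=0.2540
  (v15,v20,v16) [--+] → (-1.87457, -1.47166, 0.297)–(-2.72423, 0, 0.297)  len=1.6993
  (v16,v20,v21) [+-+] → (-1.87457, -1.47166, 0.297)–(-1.3621, -2.35924, 0.297)  len=1.0249
  (v17,v22,v18) [++-] → (-0.927692, -1.16682, 0.297)–(-1.6013, 0, 0.297)  len=1.3473
  (v18,v22,v23) [-+-] → (-0.927692, -1.16682, 0.297)–(-0.8007, -1.3868, 0.297)  len=0.2540
  (v20,v25,v21) [--+] → (0.337239, -2.35924, 0.297)–(-1.3621, -2.35924, 0.297)  len=1.6993
  (v21,v25,v26) [+-+] → (0.337239, -2.35924, 0.297)–(1.3621, -2.35924, 0.297)  len=1.0249
  (v22,v27,v23) [++-] → (0.546685, -1.3868, 0.297)–(-0.8007, -1.3868, 0.297)  len=1.3474
  (v23,v27,v28) [-+-] → (0.546685, -1.3868, 0.297)–(0.8007, -1.3868, 0.297)  len=0.2540
  (v25,v0,v26) [--+] → (2.21176, -0.887582, 0.297)–(1.3621, -2.35924, 0.297)  len=1.6993
  (v26,v0,v1) [+-+] → (2.21176, -0.887582, 0.297)–(2.72423, 0, 0.297)  len=1.0249
  (v27,v2,v28) [++-] → (1.47431, -0.219975, 0.297)–(0.8007, -1.3868, 0.297)  len=1.3473
  (v28,v2,v3) [-+-] → (1.47431, -0.219975, 0.297)–(1.6013, 0, 0.297)  len=0.2540

Chained into 2 loop(s):
  loop 1: 12 segments, perimeter = 16.3453
  loop 2: 12 segments, perimeter = 9.6080
Total perimeter = 25.953

loops=2 perimeter=25.953


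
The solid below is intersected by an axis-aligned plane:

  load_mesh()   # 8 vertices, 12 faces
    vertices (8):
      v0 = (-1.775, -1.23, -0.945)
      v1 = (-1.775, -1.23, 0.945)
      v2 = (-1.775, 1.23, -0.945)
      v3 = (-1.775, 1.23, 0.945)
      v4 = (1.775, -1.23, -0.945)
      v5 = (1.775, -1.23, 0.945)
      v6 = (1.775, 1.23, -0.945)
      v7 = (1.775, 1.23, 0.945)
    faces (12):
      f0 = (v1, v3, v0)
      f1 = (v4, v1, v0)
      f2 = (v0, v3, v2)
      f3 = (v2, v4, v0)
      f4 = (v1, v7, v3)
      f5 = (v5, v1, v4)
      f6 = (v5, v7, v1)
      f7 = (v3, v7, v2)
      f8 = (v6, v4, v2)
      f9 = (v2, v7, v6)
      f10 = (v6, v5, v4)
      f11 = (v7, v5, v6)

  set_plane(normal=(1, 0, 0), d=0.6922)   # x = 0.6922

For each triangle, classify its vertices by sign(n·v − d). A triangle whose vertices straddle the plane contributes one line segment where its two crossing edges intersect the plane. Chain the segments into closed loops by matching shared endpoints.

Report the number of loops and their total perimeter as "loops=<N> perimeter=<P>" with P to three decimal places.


loops=1 perimeter=8.700

Straddling triangles (8 of 12):
  (v4,v1,v0) [+--] → (0.6922, -1.23, -0.368523)–(0.6922, -1.23, -0.945)  len=0.5765
  (v2,v4,v0) [-+-] → (0.6922, -0.479665, -0.945)–(0.6922, -1.23, -0.945)  len=0.7503
  (v1,v7,v3) [-+-] → (0.6922, 0.479665, 0.945)–(0.6922, 1.23, 0.945)  len=0.7503
  (v5,v1,v4) [+-+] → (0.6922, -1.23, 0.945)–(0.6922, -1.23, -0.368523)  len=1.3135
  (v5,v7,v1) [++-] → (0.6922, 0.479665, 0.945)–(0.6922, -1.23, 0.945)  len=1.7097
  (v3,v7,v2) [-+-] → (0.6922, 1.23, 0.945)–(0.6922, 1.23, 0.368523)  len=0.5765
  (v6,v4,v2) [++-] → (0.6922, -0.479665, -0.945)–(0.6922, 1.23, -0.945)  len=1.7097
  (v2,v7,v6) [-++] → (0.6922, 1.23, 0.368523)–(0.6922, 1.23, -0.945)  len=1.3135

Chained into 1 loop(s):
  loop 1: 8 segments, perimeter = 8.7000
Total perimeter = 8.700


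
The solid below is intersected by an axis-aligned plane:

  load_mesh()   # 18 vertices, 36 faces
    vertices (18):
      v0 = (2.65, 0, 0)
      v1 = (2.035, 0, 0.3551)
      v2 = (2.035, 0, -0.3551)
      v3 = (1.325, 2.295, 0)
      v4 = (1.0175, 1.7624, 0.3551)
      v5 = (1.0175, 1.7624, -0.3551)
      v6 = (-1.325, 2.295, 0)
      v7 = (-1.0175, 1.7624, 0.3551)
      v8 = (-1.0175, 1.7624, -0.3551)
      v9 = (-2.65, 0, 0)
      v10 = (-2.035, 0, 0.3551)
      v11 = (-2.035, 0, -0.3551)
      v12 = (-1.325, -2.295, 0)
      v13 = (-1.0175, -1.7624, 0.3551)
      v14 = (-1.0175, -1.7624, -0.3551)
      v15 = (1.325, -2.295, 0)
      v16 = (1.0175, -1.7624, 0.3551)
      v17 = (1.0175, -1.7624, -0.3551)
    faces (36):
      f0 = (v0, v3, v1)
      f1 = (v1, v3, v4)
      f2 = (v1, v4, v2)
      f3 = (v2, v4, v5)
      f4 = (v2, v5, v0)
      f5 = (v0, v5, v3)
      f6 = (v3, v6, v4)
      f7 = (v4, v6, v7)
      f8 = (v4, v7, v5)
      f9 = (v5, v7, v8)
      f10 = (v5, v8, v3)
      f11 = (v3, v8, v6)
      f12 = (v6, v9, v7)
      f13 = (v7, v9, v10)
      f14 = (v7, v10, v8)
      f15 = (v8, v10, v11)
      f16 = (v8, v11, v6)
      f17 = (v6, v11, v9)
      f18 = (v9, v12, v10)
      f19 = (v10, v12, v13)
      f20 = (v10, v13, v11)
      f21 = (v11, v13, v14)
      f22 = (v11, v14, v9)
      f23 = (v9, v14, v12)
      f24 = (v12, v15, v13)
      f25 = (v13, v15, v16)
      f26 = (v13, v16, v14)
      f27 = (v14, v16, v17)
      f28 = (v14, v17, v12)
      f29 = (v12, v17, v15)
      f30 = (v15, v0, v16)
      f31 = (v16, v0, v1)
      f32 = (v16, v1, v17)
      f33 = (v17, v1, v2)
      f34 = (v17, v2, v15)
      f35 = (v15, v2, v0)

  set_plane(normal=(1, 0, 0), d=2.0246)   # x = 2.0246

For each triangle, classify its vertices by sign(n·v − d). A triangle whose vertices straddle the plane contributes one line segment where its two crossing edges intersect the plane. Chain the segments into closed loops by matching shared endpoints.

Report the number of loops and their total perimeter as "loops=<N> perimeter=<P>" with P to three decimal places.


loops=2 perimeter=5.912

Straddling triangles (12 of 36):
  (v0,v3,v1) [+-+] → (2.0246, 1.08324, 0)–(2.0246, 0.0336169, 0.349899)  len=1.1064
  (v1,v3,v4) [+--] → (2.0246, 0.0336169, 0.349899)–(2.0246, 0.0180137, 0.3551)  len=0.0164
  (v1,v4,v2) [+-+] → (2.0246, 0.0180137, 0.3551)–(2.0246, 0.0180137, -0.347841)  len=0.7029
  (v2,v4,v5) [+--] → (2.0246, 0.0180137, -0.347841)–(2.0246, 0.0180137, -0.3551)  len=0.0073
  (v2,v5,v0) [+-+] → (2.0246, 0.0180137, -0.3551)–(2.0246, 0.675164, -0.136036)  len=0.6927
  (v0,v5,v3) [+--] → (2.0246, 0.675164, -0.136036)–(2.0246, 1.08324, 0)  len=0.4302
  (v15,v0,v16) [-+-] → (2.0246, -1.08324, 0)–(2.0246, -0.675164, 0.136036)  len=0.4302
  (v16,v0,v1) [-++] → (2.0246, -0.675164, 0.136036)–(2.0246, -0.0180137, 0.3551)  len=0.6927
  (v16,v1,v17) [-+-] → (2.0246, -0.0180137, 0.3551)–(2.0246, -0.0180137, 0.347841)  len=0.0073
  (v17,v1,v2) [-++] → (2.0246, -0.0180137, 0.347841)–(2.0246, -0.0180137, -0.3551)  len=0.7029
  (v17,v2,v15) [-+-] → (2.0246, -0.0180137, -0.3551)–(2.0246, -0.0336169, -0.349899)  len=0.0164
  (v15,v2,v0) [-++] → (2.0246, -0.0336169, -0.349899)–(2.0246, -1.08324, 0)  len=1.1064

Chained into 2 loop(s):
  loop 1: 6 segments, perimeter = 2.9559
  loop 2: 6 segments, perimeter = 2.9559
Total perimeter = 5.912


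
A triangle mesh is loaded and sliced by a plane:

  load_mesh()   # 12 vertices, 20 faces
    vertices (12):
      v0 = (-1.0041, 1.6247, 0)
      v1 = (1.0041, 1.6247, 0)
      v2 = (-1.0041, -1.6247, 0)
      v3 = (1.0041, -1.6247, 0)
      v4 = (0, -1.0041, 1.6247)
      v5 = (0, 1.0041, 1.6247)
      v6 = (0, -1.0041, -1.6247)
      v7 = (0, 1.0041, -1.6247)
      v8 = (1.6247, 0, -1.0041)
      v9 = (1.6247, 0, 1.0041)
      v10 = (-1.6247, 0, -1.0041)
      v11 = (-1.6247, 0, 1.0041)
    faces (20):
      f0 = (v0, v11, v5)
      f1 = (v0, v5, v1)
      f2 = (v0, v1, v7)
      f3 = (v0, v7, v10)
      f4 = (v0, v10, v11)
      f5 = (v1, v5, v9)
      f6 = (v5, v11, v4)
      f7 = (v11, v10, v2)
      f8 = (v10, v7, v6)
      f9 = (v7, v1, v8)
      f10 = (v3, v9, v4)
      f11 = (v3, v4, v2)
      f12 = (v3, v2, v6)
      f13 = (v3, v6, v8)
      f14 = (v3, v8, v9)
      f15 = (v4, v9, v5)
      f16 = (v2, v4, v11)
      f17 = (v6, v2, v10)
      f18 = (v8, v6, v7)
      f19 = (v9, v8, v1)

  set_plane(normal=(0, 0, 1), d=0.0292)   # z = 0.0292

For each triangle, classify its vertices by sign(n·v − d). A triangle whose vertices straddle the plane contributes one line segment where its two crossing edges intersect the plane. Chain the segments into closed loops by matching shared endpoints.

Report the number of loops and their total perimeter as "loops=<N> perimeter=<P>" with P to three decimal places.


loops=1 perimeter=10.903

Straddling triangles (10 of 20):
  (v0,v11,v5) [-++] → (-1.02215, 1.57745, 0.0292)–(-0.986054, 1.61355, 0.0292)  len=0.0510
  (v0,v5,v1) [-+-] → (-0.986054, 1.61355, 0.0292)–(0.986054, 1.61355, 0.0292)  len=1.9721
  (v0,v10,v11) [--+] → (-1.6247, 0, 0.0292)–(-1.02215, 1.57745, 0.0292)  len=1.6886
  (v1,v5,v9) [-++] → (0.986054, 1.61355, 0.0292)–(1.02215, 1.57745, 0.0292)  len=0.0510
  (v11,v10,v2) [+--] → (-1.6247, 0, 0.0292)–(-1.02215, -1.57745, 0.0292)  len=1.6886
  (v3,v9,v4) [-++] → (1.02215, -1.57745, 0.0292)–(0.986054, -1.61355, 0.0292)  len=0.0510
  (v3,v4,v2) [-+-] → (0.986054, -1.61355, 0.0292)–(-0.986054, -1.61355, 0.0292)  len=1.9721
  (v3,v8,v9) [--+] → (1.6247, 0, 0.0292)–(1.02215, -1.57745, 0.0292)  len=1.6886
  (v2,v4,v11) [-++] → (-0.986054, -1.61355, 0.0292)–(-1.02215, -1.57745, 0.0292)  len=0.0510
  (v9,v8,v1) [+--] → (1.6247, 0, 0.0292)–(1.02215, 1.57745, 0.0292)  len=1.6886

Chained into 1 loop(s):
  loop 1: 10 segments, perimeter = 10.9029
Total perimeter = 10.903


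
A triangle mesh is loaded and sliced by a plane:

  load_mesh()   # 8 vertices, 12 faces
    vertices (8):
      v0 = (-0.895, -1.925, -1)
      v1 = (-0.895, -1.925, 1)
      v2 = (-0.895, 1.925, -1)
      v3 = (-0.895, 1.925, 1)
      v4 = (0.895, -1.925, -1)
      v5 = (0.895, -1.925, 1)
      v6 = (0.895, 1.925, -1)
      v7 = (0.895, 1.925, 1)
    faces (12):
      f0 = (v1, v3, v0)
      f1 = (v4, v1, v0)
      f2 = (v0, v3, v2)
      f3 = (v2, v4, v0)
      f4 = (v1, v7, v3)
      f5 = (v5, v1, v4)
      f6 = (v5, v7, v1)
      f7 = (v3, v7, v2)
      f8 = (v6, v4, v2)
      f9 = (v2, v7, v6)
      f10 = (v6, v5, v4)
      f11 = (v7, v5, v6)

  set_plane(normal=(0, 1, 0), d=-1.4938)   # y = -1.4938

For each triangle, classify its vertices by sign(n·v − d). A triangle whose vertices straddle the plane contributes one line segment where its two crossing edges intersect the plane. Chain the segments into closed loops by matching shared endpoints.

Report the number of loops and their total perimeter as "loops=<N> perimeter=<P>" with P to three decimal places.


loops=1 perimeter=7.580

Straddling triangles (8 of 12):
  (v1,v3,v0) [-+-] → (-0.895, -1.4938, 1)–(-0.895, -1.4938, -0.776)  len=1.7760
  (v0,v3,v2) [-++] → (-0.895, -1.4938, -0.776)–(-0.895, -1.4938, -1)  len=0.2240
  (v2,v4,v0) [+--] → (0.69452, -1.4938, -1)–(-0.895, -1.4938, -1)  len=1.5895
  (v1,v7,v3) [-++] → (-0.69452, -1.4938, 1)–(-0.895, -1.4938, 1)  len=0.2005
  (v5,v7,v1) [-+-] → (0.895, -1.4938, 1)–(-0.69452, -1.4938, 1)  len=1.5895
  (v6,v4,v2) [+-+] → (0.895, -1.4938, -1)–(0.69452, -1.4938, -1)  len=0.2005
  (v6,v5,v4) [+--] → (0.895, -1.4938, 0.776)–(0.895, -1.4938, -1)  len=1.7760
  (v7,v5,v6) [+-+] → (0.895, -1.4938, 1)–(0.895, -1.4938, 0.776)  len=0.2240

Chained into 1 loop(s):
  loop 1: 8 segments, perimeter = 7.5800
Total perimeter = 7.580


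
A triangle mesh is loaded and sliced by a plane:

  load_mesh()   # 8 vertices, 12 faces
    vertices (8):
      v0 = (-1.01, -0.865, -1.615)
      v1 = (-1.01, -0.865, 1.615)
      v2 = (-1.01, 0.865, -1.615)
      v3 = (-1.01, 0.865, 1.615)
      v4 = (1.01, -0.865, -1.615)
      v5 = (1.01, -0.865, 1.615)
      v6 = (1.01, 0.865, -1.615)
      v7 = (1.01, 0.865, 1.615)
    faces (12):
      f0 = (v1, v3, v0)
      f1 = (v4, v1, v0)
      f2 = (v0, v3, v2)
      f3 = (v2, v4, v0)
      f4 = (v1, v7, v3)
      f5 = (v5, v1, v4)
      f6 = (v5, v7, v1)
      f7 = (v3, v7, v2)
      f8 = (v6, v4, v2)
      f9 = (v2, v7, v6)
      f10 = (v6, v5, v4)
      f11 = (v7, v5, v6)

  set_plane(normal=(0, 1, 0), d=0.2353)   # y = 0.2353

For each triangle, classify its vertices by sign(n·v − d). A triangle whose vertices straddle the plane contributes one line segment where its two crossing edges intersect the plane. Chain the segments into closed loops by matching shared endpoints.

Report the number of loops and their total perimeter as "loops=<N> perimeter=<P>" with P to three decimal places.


Straddling triangles (8 of 12):
  (v1,v3,v0) [-+-] → (-1.01, 0.2353, 1.615)–(-1.01, 0.2353, 0.439317)  len=1.1757
  (v0,v3,v2) [-++] → (-1.01, 0.2353, 0.439317)–(-1.01, 0.2353, -1.615)  len=2.0543
  (v2,v4,v0) [+--] → (-0.274743, 0.2353, -1.615)–(-1.01, 0.2353, -1.615)  len=0.7353
  (v1,v7,v3) [-++] → (0.274743, 0.2353, 1.615)–(-1.01, 0.2353, 1.615)  len=1.2847
  (v5,v7,v1) [-+-] → (1.01, 0.2353, 1.615)–(0.274743, 0.2353, 1.615)  len=0.7353
  (v6,v4,v2) [+-+] → (1.01, 0.2353, -1.615)–(-0.274743, 0.2353, -1.615)  len=1.2847
  (v6,v5,v4) [+--] → (1.01, 0.2353, -0.439317)–(1.01, 0.2353, -1.615)  len=1.1757
  (v7,v5,v6) [+-+] → (1.01, 0.2353, 1.615)–(1.01, 0.2353, -0.439317)  len=2.0543

Chained into 1 loop(s):
  loop 1: 8 segments, perimeter = 10.5000
Total perimeter = 10.500

loops=1 perimeter=10.500


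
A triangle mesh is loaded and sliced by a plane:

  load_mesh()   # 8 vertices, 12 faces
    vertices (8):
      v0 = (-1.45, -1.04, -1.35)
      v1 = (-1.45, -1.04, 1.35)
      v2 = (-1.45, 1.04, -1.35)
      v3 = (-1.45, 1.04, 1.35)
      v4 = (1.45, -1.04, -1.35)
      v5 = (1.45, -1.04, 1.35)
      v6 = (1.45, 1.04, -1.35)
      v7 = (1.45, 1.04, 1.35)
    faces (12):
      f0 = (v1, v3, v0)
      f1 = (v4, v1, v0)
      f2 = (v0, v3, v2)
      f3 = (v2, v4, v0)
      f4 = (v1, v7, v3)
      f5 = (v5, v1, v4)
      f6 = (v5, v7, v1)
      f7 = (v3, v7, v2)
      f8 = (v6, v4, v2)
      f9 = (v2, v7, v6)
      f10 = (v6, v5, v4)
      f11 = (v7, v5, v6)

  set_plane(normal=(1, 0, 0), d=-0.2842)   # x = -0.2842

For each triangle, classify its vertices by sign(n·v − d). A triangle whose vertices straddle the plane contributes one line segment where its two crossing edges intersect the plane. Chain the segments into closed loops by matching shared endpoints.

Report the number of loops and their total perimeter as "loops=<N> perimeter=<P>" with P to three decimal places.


loops=1 perimeter=9.560

Straddling triangles (8 of 12):
  (v4,v1,v0) [+--] → (-0.2842, -1.04, 0.2646)–(-0.2842, -1.04, -1.35)  len=1.6146
  (v2,v4,v0) [-+-] → (-0.2842, 0.20384, -1.35)–(-0.2842, -1.04, -1.35)  len=1.2438
  (v1,v7,v3) [-+-] → (-0.2842, -0.20384, 1.35)–(-0.2842, 1.04, 1.35)  len=1.2438
  (v5,v1,v4) [+-+] → (-0.2842, -1.04, 1.35)–(-0.2842, -1.04, 0.2646)  len=1.0854
  (v5,v7,v1) [++-] → (-0.2842, -0.20384, 1.35)–(-0.2842, -1.04, 1.35)  len=0.8362
  (v3,v7,v2) [-+-] → (-0.2842, 1.04, 1.35)–(-0.2842, 1.04, -0.2646)  len=1.6146
  (v6,v4,v2) [++-] → (-0.2842, 0.20384, -1.35)–(-0.2842, 1.04, -1.35)  len=0.8362
  (v2,v7,v6) [-++] → (-0.2842, 1.04, -0.2646)–(-0.2842, 1.04, -1.35)  len=1.0854

Chained into 1 loop(s):
  loop 1: 8 segments, perimeter = 9.5600
Total perimeter = 9.560


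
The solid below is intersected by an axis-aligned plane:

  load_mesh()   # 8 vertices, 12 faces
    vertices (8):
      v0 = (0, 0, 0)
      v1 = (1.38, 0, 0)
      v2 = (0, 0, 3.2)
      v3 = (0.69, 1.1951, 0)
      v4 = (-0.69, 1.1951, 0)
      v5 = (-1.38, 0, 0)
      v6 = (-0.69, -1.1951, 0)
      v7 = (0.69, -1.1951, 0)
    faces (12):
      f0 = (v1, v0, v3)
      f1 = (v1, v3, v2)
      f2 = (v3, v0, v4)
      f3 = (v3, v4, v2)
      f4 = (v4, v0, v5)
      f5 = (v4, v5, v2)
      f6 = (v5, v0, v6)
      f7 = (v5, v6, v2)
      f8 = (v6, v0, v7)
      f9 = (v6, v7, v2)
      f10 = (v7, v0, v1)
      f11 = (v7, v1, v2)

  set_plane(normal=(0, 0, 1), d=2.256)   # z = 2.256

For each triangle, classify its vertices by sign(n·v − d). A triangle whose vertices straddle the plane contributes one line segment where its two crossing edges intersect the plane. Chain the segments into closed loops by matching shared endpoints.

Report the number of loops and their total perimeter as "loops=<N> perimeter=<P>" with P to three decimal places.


loops=1 perimeter=2.443

Straddling triangles (6 of 12):
  (v1,v3,v2) [--+] → (0.20355, 0.352555, 2.256)–(0.4071, 0, 2.256)  len=0.4071
  (v3,v4,v2) [--+] → (-0.20355, 0.352555, 2.256)–(0.20355, 0.352555, 2.256)  len=0.4071
  (v4,v5,v2) [--+] → (-0.4071, 0, 2.256)–(-0.20355, 0.352555, 2.256)  len=0.4071
  (v5,v6,v2) [--+] → (-0.20355, -0.352555, 2.256)–(-0.4071, 0, 2.256)  len=0.4071
  (v6,v7,v2) [--+] → (0.20355, -0.352555, 2.256)–(-0.20355, -0.352555, 2.256)  len=0.4071
  (v7,v1,v2) [--+] → (0.4071, 0, 2.256)–(0.20355, -0.352555, 2.256)  len=0.4071

Chained into 1 loop(s):
  loop 1: 6 segments, perimeter = 2.4426
Total perimeter = 2.443


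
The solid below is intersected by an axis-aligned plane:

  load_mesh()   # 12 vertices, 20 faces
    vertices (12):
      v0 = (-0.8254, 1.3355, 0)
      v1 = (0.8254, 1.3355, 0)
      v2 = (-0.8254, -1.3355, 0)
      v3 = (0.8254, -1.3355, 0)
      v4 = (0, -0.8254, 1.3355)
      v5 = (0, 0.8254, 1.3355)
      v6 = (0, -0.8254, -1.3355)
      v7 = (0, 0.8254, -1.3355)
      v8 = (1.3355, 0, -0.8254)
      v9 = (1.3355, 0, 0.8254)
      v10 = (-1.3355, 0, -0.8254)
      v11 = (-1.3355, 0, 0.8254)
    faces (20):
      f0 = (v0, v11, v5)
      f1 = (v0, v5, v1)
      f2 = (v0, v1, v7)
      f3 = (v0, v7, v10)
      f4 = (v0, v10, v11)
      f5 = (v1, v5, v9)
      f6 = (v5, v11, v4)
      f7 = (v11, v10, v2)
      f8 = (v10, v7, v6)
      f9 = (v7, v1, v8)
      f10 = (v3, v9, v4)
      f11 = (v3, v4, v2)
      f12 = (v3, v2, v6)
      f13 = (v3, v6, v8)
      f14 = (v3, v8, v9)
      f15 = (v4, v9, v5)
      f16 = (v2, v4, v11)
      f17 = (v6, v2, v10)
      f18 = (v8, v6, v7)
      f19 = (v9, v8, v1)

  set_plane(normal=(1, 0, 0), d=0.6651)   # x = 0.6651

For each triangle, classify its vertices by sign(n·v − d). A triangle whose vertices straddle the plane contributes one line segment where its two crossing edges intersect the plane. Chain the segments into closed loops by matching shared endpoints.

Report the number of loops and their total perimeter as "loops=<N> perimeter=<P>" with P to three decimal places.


loops=1 perimeter=7.418

Straddling triangles (10 of 20):
  (v0,v5,v1) [--+] → (0.6651, 1.23643, 0.259366)–(0.6651, 1.3355, 0)  len=0.2776
  (v0,v1,v7) [-+-] → (0.6651, 1.3355, 0)–(0.6651, 1.23643, -0.259366)  len=0.2776
  (v1,v5,v9) [+-+] → (0.6651, 1.23643, 0.259366)–(0.6651, 0.414338, 1.08146)  len=1.1626
  (v7,v1,v8) [-++] → (0.6651, 1.23643, -0.259366)–(0.6651, 0.414338, -1.08146)  len=1.1626
  (v3,v9,v4) [++-] → (0.6651, -0.414338, 1.08146)–(0.6651, -1.23643, 0.259366)  len=1.1626
  (v3,v4,v2) [+--] → (0.6651, -1.23643, 0.259366)–(0.6651, -1.3355, 0)  len=0.2776
  (v3,v2,v6) [+--] → (0.6651, -1.3355, 0)–(0.6651, -1.23643, -0.259366)  len=0.2776
  (v3,v6,v8) [+-+] → (0.6651, -1.23643, -0.259366)–(0.6651, -0.414338, -1.08146)  len=1.1626
  (v4,v9,v5) [-+-] → (0.6651, -0.414338, 1.08146)–(0.6651, 0.414338, 1.08146)  len=0.8287
  (v8,v6,v7) [+--] → (0.6651, -0.414338, -1.08146)–(0.6651, 0.414338, -1.08146)  len=0.8287

Chained into 1 loop(s):
  loop 1: 10 segments, perimeter = 7.4184
Total perimeter = 7.418


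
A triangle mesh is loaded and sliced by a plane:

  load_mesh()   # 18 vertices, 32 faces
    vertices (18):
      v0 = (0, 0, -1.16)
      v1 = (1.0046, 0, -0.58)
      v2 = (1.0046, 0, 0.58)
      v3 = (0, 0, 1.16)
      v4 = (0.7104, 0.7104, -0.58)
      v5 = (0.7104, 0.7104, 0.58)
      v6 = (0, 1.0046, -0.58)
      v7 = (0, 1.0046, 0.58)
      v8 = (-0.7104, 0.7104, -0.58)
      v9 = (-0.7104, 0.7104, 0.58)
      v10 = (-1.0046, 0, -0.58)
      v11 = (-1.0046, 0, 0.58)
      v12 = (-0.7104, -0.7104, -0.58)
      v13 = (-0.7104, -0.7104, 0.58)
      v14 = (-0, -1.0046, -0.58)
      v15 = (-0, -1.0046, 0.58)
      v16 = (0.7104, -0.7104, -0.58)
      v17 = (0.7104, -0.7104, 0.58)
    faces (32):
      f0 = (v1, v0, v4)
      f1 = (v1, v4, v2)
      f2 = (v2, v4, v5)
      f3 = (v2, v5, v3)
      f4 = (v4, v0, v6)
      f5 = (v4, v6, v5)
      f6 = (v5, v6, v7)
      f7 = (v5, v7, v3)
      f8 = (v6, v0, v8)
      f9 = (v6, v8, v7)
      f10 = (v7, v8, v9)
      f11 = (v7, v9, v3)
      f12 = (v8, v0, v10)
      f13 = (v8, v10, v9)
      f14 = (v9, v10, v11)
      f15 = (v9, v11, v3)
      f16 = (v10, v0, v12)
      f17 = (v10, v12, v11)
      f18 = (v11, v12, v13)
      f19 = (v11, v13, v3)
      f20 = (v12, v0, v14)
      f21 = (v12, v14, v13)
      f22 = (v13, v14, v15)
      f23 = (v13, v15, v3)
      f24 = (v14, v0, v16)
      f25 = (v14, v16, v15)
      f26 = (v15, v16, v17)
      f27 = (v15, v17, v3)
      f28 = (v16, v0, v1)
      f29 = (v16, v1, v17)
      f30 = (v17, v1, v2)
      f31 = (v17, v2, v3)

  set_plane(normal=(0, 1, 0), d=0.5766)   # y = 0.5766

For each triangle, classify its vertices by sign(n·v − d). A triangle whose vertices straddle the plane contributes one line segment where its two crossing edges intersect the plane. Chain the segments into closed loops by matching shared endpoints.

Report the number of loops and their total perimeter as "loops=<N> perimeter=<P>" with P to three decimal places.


loops=1 perimeter=5.565

Straddling triangles (12 of 32):
  (v1,v0,v4) [--+] → (0.5766, 0.5766, -0.68924)–(0.765811, 0.5766, -0.58)  len=0.2185
  (v1,v4,v2) [-+-] → (0.765811, 0.5766, -0.58)–(0.765811, 0.5766, -0.36152)  len=0.2185
  (v2,v4,v5) [-++] → (0.765811, 0.5766, -0.36152)–(0.765811, 0.5766, 0.58)  len=0.9415
  (v2,v5,v3) [-+-] → (0.765811, 0.5766, 0.58)–(0.5766, 0.5766, 0.68924)  len=0.2185
  (v4,v0,v6) [+-+] → (0.5766, 0.5766, -0.68924)–(0, 0.5766, -0.827103)  len=0.5929
  (v5,v7,v3) [++-] → (0, 0.5766, 0.827103)–(0.5766, 0.5766, 0.68924)  len=0.5929
  (v6,v0,v8) [+-+] → (0, 0.5766, -0.827103)–(-0.5766, 0.5766, -0.68924)  len=0.5929
  (v7,v9,v3) [++-] → (-0.5766, 0.5766, 0.68924)–(0, 0.5766, 0.827103)  len=0.5929
  (v8,v0,v10) [+--] → (-0.5766, 0.5766, -0.68924)–(-0.765811, 0.5766, -0.58)  len=0.2185
  (v8,v10,v9) [+-+] → (-0.765811, 0.5766, -0.58)–(-0.765811, 0.5766, 0.36152)  len=0.9415
  (v9,v10,v11) [+--] → (-0.765811, 0.5766, 0.36152)–(-0.765811, 0.5766, 0.58)  len=0.2185
  (v9,v11,v3) [+--] → (-0.765811, 0.5766, 0.58)–(-0.5766, 0.5766, 0.68924)  len=0.2185

Chained into 1 loop(s):
  loop 1: 12 segments, perimeter = 5.5653
Total perimeter = 5.565


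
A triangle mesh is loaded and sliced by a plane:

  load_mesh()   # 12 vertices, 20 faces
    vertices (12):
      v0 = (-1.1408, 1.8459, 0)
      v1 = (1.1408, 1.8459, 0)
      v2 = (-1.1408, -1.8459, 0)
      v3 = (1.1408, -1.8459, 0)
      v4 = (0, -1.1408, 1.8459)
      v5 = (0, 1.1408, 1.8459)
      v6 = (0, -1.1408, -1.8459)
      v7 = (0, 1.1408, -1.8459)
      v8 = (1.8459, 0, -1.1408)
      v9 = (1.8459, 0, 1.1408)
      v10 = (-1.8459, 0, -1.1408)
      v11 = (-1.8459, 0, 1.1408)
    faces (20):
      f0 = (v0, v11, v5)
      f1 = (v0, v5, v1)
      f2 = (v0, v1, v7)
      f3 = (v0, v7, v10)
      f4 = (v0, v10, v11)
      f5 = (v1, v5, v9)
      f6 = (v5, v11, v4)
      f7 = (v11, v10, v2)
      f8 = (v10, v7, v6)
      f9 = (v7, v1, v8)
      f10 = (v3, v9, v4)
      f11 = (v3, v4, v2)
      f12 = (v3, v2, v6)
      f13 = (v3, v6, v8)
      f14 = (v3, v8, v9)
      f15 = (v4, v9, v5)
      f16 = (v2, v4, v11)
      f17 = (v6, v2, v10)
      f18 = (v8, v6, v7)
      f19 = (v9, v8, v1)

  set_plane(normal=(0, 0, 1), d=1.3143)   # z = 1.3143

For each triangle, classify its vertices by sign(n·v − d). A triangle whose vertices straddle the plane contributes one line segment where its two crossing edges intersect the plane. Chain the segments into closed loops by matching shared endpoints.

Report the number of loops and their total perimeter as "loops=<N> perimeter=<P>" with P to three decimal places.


loops=1 perimeter=8.451

Straddling triangles (8 of 20):
  (v0,v11,v5) [--+] → (-1.39169, 0.28071, 1.3143)–(-0.328539, 1.34386, 1.3143)  len=1.5035
  (v0,v5,v1) [-+-] → (-0.328539, 1.34386, 1.3143)–(0.328539, 1.34386, 1.3143)  len=0.6571
  (v1,v5,v9) [-+-] → (0.328539, 1.34386, 1.3143)–(1.39169, 0.28071, 1.3143)  len=1.5035
  (v5,v11,v4) [+-+] → (-1.39169, 0.28071, 1.3143)–(-1.39169, -0.28071, 1.3143)  len=0.5614
  (v3,v9,v4) [--+] → (1.39169, -0.28071, 1.3143)–(0.328539, -1.34386, 1.3143)  len=1.5035
  (v3,v4,v2) [-+-] → (0.328539, -1.34386, 1.3143)–(-0.328539, -1.34386, 1.3143)  len=0.6571
  (v4,v9,v5) [+-+] → (1.39169, -0.28071, 1.3143)–(1.39169, 0.28071, 1.3143)  len=0.5614
  (v2,v4,v11) [-+-] → (-0.328539, -1.34386, 1.3143)–(-1.39169, -0.28071, 1.3143)  len=1.5035

Chained into 1 loop(s):
  loop 1: 8 segments, perimeter = 8.4511
Total perimeter = 8.451


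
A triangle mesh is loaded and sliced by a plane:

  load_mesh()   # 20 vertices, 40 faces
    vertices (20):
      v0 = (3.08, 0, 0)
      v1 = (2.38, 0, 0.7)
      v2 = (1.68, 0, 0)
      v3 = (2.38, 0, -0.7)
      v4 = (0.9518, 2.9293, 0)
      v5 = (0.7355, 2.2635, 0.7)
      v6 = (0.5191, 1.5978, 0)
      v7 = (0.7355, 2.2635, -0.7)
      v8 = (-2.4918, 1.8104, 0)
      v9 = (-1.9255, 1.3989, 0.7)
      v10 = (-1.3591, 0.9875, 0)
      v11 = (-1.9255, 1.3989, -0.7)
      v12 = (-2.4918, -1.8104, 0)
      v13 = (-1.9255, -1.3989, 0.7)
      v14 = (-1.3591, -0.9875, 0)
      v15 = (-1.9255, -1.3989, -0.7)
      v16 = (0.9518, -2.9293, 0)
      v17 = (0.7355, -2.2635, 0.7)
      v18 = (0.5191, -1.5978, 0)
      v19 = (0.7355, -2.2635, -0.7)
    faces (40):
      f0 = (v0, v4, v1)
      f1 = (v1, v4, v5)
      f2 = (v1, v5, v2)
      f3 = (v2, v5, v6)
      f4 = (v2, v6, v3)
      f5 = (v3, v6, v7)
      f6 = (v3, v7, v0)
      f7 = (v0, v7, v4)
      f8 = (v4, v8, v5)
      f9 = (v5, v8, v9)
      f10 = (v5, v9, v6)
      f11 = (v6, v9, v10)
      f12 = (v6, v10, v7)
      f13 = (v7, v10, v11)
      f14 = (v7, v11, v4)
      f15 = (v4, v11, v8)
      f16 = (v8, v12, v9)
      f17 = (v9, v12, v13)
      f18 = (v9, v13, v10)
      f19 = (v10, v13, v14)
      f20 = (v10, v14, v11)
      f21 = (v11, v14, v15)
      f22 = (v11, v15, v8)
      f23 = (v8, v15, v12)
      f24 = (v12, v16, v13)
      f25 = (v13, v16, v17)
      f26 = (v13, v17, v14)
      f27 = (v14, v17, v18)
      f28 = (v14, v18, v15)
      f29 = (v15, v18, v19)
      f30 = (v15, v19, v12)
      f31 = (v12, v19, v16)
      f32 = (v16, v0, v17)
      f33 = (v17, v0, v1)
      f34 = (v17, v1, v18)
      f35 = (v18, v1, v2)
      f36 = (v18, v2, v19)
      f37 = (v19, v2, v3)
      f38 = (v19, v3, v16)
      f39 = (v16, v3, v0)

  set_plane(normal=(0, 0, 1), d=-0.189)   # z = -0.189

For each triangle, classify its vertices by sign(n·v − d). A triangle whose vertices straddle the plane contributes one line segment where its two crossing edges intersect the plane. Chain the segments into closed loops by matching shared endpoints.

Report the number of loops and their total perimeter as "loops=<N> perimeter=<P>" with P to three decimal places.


Straddling triangles (20 of 40):
  (v2,v6,v3) [++-] → (1.02154, 1.16639, -0.189)–(1.869, 0, -0.189)  len=1.4418
  (v3,v6,v7) [-+-] → (1.02154, 1.16639, -0.189)–(0.577528, 1.77754, -0.189)  len=0.7554
  (v3,v7,v0) [--+] → (2.44698, 0.611145, -0.189)–(2.891, 0, -0.189)  len=0.7554
  (v0,v7,v4) [+-+] → (2.44699, 0.611145, -0.189)–(0.893399, 2.74953, -0.189)  len=2.6432
  (v6,v10,v7) [++-] → (-0.793558, 1.33202, -0.189)–(0.577528, 1.77754, -0.189)  len=1.4417
  (v7,v10,v11) [-+-] → (-0.793558, 1.33202, -0.189)–(-1.51203, 1.09858, -0.189)  len=0.7554
  (v7,v11,v4) [--+] → (0.174929, 2.51609, -0.189)–(0.893399, 2.74953, -0.189)  len=0.7554
  (v4,v11,v8) [+-+] → (0.174929, 2.51609, -0.189)–(-2.3389, 1.69929, -0.189)  len=2.6432
  (v10,v14,v11) [++-] → (-1.51203, -0.343172, -0.189)–(-1.51203, 1.09858, -0.189)  len=1.4418
  (v11,v14,v15) [-+-] → (-1.51203, -0.343172, -0.189)–(-1.51203, -1.09858, -0.189)  len=0.7554
  (v11,v15,v8) [--+] → (-2.3389, 0.943889, -0.189)–(-2.3389, 1.69929, -0.189)  len=0.7554
  (v8,v15,v12) [+-+] → (-2.3389, 0.943889, -0.189)–(-2.3389, -1.69929, -0.189)  len=2.6432
  (v14,v18,v15) [++-] → (-0.140942, -1.5441, -0.189)–(-1.51203, -1.09858, -0.189)  len=1.4417
  (v15,v18,v19) [-+-] → (-0.140942, -1.5441, -0.189)–(0.577528, -1.77754, -0.189)  len=0.7554
  (v15,v19,v12) [--+] → (-1.62043, -1.93274, -0.189)–(-2.3389, -1.69929, -0.189)  len=0.7554
  (v12,v19,v16) [+-+] → (-1.62043, -1.93274, -0.189)–(0.893399, -2.74953, -0.189)  len=2.6432
  (v18,v2,v19) [++-] → (1.42498, -0.611145, -0.189)–(0.577528, -1.77754, -0.189)  len=1.4418
  (v19,v2,v3) [-+-] → (1.42498, -0.611145, -0.189)–(1.869, 0, -0.189)  len=0.7554
  (v19,v3,v16) [--+] → (1.33741, -2.13839, -0.189)–(0.893399, -2.74953, -0.189)  len=0.7554
  (v16,v3,v0) [+-+] → (1.33741, -2.13839, -0.189)–(2.891, 0, -0.189)  len=2.6432

Chained into 2 loop(s):
  loop 1: 10 segments, perimeter = 10.9857
  loop 2: 10 segments, perimeter = 16.9930
Total perimeter = 27.979

loops=2 perimeter=27.979


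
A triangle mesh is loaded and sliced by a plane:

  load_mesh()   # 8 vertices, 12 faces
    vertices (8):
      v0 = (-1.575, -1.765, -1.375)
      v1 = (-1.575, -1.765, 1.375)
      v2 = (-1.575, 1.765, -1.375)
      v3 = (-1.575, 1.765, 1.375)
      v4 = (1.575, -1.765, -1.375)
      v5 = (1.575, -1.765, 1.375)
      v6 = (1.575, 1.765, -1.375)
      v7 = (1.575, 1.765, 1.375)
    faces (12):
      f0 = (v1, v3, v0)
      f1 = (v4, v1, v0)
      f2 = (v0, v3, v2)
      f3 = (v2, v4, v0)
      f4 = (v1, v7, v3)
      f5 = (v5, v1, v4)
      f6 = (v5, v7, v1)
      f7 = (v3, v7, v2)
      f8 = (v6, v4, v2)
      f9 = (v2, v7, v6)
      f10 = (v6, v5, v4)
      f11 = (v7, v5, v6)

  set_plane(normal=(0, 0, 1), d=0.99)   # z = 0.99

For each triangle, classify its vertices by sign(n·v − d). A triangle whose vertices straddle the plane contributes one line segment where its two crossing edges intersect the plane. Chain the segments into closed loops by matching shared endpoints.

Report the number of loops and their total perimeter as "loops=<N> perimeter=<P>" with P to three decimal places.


loops=1 perimeter=13.360

Straddling triangles (8 of 12):
  (v1,v3,v0) [++-] → (-1.575, 1.2708, 0.99)–(-1.575, -1.765, 0.99)  len=3.0358
  (v4,v1,v0) [-+-] → (-1.134, -1.765, 0.99)–(-1.575, -1.765, 0.99)  len=0.4410
  (v0,v3,v2) [-+-] → (-1.575, 1.2708, 0.99)–(-1.575, 1.765, 0.99)  len=0.4942
  (v5,v1,v4) [++-] → (-1.134, -1.765, 0.99)–(1.575, -1.765, 0.99)  len=2.7090
  (v3,v7,v2) [++-] → (1.134, 1.765, 0.99)–(-1.575, 1.765, 0.99)  len=2.7090
  (v2,v7,v6) [-+-] → (1.134, 1.765, 0.99)–(1.575, 1.765, 0.99)  len=0.4410
  (v6,v5,v4) [-+-] → (1.575, -1.2708, 0.99)–(1.575, -1.765, 0.99)  len=0.4942
  (v7,v5,v6) [++-] → (1.575, -1.2708, 0.99)–(1.575, 1.765, 0.99)  len=3.0358

Chained into 1 loop(s):
  loop 1: 8 segments, perimeter = 13.3600
Total perimeter = 13.360


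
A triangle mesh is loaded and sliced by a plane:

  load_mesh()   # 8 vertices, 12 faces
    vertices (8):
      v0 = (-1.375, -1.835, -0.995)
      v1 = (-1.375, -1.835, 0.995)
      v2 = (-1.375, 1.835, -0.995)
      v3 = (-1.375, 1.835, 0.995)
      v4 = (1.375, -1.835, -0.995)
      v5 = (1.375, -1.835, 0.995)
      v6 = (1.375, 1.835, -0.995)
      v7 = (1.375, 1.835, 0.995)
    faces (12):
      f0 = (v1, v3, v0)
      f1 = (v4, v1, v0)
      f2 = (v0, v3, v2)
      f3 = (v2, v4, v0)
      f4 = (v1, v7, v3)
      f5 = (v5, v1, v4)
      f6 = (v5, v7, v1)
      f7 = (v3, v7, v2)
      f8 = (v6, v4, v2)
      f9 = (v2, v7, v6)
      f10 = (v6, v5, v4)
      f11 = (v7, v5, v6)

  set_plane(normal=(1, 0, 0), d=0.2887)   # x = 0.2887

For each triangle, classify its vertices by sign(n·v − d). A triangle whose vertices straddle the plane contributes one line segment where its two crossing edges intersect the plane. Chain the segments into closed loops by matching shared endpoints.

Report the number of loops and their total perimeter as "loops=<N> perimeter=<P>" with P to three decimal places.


loops=1 perimeter=11.320

Straddling triangles (8 of 12):
  (v4,v1,v0) [+--] → (0.2887, -1.835, -0.208914)–(0.2887, -1.835, -0.995)  len=0.7861
  (v2,v4,v0) [-+-] → (0.2887, -0.385283, -0.995)–(0.2887, -1.835, -0.995)  len=1.4497
  (v1,v7,v3) [-+-] → (0.2887, 0.385283, 0.995)–(0.2887, 1.835, 0.995)  len=1.4497
  (v5,v1,v4) [+-+] → (0.2887, -1.835, 0.995)–(0.2887, -1.835, -0.208914)  len=1.2039
  (v5,v7,v1) [++-] → (0.2887, 0.385283, 0.995)–(0.2887, -1.835, 0.995)  len=2.2203
  (v3,v7,v2) [-+-] → (0.2887, 1.835, 0.995)–(0.2887, 1.835, 0.208914)  len=0.7861
  (v6,v4,v2) [++-] → (0.2887, -0.385283, -0.995)–(0.2887, 1.835, -0.995)  len=2.2203
  (v2,v7,v6) [-++] → (0.2887, 1.835, 0.208914)–(0.2887, 1.835, -0.995)  len=1.2039

Chained into 1 loop(s):
  loop 1: 8 segments, perimeter = 11.3200
Total perimeter = 11.320


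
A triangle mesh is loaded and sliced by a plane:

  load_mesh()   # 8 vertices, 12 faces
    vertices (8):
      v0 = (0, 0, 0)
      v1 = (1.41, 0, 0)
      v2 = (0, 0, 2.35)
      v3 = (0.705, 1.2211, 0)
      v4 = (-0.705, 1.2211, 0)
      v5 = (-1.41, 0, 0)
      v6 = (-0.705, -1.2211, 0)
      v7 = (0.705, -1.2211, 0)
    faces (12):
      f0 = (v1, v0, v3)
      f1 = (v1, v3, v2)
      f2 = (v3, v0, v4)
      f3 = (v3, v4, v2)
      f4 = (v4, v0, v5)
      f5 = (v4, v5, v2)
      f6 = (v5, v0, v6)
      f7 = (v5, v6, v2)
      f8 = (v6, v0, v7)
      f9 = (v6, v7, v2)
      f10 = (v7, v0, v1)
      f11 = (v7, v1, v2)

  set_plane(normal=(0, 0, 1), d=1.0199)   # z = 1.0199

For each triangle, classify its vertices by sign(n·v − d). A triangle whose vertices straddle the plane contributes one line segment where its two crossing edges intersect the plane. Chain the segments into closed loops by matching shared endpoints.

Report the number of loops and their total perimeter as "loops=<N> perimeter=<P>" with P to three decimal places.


Straddling triangles (6 of 12):
  (v1,v3,v2) [--+] → (0.39903, 0.691143, 1.0199)–(0.79806, 0, 1.0199)  len=0.7981
  (v3,v4,v2) [--+] → (-0.39903, 0.691143, 1.0199)–(0.39903, 0.691143, 1.0199)  len=0.7981
  (v4,v5,v2) [--+] → (-0.79806, 0, 1.0199)–(-0.39903, 0.691143, 1.0199)  len=0.7981
  (v5,v6,v2) [--+] → (-0.39903, -0.691143, 1.0199)–(-0.79806, 0, 1.0199)  len=0.7981
  (v6,v7,v2) [--+] → (0.39903, -0.691143, 1.0199)–(-0.39903, -0.691143, 1.0199)  len=0.7981
  (v7,v1,v2) [--+] → (0.79806, 0, 1.0199)–(0.39903, -0.691143, 1.0199)  len=0.7981

Chained into 1 loop(s):
  loop 1: 6 segments, perimeter = 4.7884
Total perimeter = 4.788

loops=1 perimeter=4.788


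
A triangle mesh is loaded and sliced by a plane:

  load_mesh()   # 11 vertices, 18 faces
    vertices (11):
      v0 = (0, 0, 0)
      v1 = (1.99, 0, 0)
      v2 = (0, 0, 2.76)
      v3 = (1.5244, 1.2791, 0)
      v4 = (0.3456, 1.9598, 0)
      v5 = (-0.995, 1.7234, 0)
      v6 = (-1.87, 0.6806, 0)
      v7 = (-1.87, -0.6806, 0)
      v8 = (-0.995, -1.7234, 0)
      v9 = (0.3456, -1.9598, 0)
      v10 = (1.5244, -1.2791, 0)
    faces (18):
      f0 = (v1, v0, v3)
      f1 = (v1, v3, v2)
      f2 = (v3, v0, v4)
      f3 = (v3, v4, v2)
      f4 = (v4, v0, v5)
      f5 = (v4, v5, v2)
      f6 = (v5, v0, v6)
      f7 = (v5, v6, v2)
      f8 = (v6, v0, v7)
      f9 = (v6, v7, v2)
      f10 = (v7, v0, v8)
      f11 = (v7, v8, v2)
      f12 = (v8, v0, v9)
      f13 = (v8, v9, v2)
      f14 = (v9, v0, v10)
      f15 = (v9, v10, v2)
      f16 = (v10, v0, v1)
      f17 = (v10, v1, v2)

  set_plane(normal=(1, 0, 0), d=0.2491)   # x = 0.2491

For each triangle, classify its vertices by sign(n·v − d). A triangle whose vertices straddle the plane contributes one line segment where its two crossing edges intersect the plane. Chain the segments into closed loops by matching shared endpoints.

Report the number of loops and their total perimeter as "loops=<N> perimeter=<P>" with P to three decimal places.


Straddling triangles (12 of 18):
  (v1,v0,v3) [+-+] → (0.2491, 0, 0)–(0.2491, 0.209016, 0)  len=0.2090
  (v1,v3,v2) [++-] → (0.2491, 0.209016, 2.30899)–(0.2491, 0, 2.41451)  len=0.2341
  (v3,v0,v4) [+-+] → (0.2491, 0.209016, 0)–(0.2491, 1.41258, 0)  len=1.2036
  (v3,v4,v2) [++-] → (0.2491, 1.41258, 0.77066)–(0.2491, 0.209016, 2.30899)  len=1.9532
  (v4,v0,v5) [+--] → (0.2491, 1.41258, 0)–(0.2491, 1.94278, 0)  len=0.5302
  (v4,v5,v2) [+--] → (0.2491, 1.94278, 0)–(0.2491, 1.41258, 0.77066)  len=0.9354
  (v8,v0,v9) [--+] → (0.2491, -1.41258, 0)–(0.2491, -1.94278, 0)  len=0.5302
  (v8,v9,v2) [-+-] → (0.2491, -1.94278, 0)–(0.2491, -1.41258, 0.77066)  len=0.9354
  (v9,v0,v10) [+-+] → (0.2491, -1.41258, 0)–(0.2491, -0.209016, 0)  len=1.2036
  (v9,v10,v2) [++-] → (0.2491, -0.209016, 2.30899)–(0.2491, -1.41258, 0.77066)  len=1.9532
  (v10,v0,v1) [+-+] → (0.2491, -0.209016, 0)–(0.2491, 0, 0)  len=0.2090
  (v10,v1,v2) [++-] → (0.2491, 0, 2.41451)–(0.2491, -0.209016, 2.30899)  len=0.2341

Chained into 1 loop(s):
  loop 1: 12 segments, perimeter = 10.1311
Total perimeter = 10.131

loops=1 perimeter=10.131
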